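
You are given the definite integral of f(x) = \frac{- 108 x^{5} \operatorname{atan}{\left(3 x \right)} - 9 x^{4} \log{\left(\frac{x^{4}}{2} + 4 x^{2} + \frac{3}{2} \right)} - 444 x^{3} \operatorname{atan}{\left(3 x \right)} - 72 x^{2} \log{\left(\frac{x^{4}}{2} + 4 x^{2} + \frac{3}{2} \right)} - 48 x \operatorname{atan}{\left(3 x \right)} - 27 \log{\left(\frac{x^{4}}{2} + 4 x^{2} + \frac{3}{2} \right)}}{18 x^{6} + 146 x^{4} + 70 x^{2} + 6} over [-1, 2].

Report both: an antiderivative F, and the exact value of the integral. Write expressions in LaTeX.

f has the shape u'v + uv' for u = - \frac{3 \operatorname{atan}{\left(3 x \right)}}{2} and v = \log{\left(\frac{x^{4}}{2} + 4 x^{2} + \frac{3}{2} \right)} — it is the derivative of the product u*v.
F(x) = - \frac{3 \log{\left(\frac{x^{4}}{2} + 4 x^{2} + \frac{3}{2} \right)} \operatorname{atan}{\left(3 x \right)}}{2} is an antiderivative of f.
Check: d/dx[- \frac{3 \log{\left(\frac{x^{4}}{2} + 4 x^{2} + \frac{3}{2} \right)} \operatorname{atan}{\left(3 x \right)}}{2}] = \frac{- 108 x^{5} \operatorname{atan}{\left(3 x \right)} - 9 x^{4} \log{\left(\frac{x^{4}}{2} + 4 x^{2} + \frac{3}{2} \right)} - 444 x^{3} \operatorname{atan}{\left(3 x \right)} - 72 x^{2} \log{\left(\frac{x^{4}}{2} + 4 x^{2} + \frac{3}{2} \right)} - 48 x \operatorname{atan}{\left(3 x \right)} - 27 \log{\left(\frac{x^{4}}{2} + 4 x^{2} + \frac{3}{2} \right)}}{18 x^{6} + 146 x^{4} + 70 x^{2} + 6} = f(x).
F(2) = - \frac{3 \log{\left(\frac{51}{2} \right)} \operatorname{atan}{\left(6 \right)}}{2}; F(-1) = \frac{3 \log{\left(6 \right)} \operatorname{atan}{\left(3 \right)}}{2}.
Integral = F(2) - F(-1) = - \frac{3 \log{\left(\frac{51}{2} \right)} \operatorname{atan}{\left(6 \right)}}{2} - \frac{3 \log{\left(6 \right)} \operatorname{atan}{\left(3 \right)}}{2}.

Antiderivative: F(x) = - \frac{3 \log{\left(\frac{x^{4}}{2} + 4 x^{2} + \frac{3}{2} \right)} \operatorname{atan}{\left(3 x \right)}}{2}; value = - \frac{3 \log{\left(\frac{51}{2} \right)} \operatorname{atan}{\left(6 \right)}}{2} - \frac{3 \log{\left(6 \right)} \operatorname{atan}{\left(3 \right)}}{2}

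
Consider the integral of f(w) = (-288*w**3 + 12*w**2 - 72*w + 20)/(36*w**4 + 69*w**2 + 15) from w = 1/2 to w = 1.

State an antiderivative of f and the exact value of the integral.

Recover f(w) by differentiating a candidate F(w); any mismatch rules it out.
F(w) = 2*(-6*log(w**2 + 5/3) + atan(2*w))/3 is an antiderivative of f.
Check: d/dw[2*(-6*log(w**2 + 5/3) + atan(2*w))/3] = (-288*w**3 + 12*w**2 - 72*w + 20)/(36*w**4 + 69*w**2 + 15) = f(w).
F(1) = -4*log(8/3) + 2*atan(2)/3; F(1/2) = -4*log(23/12) + pi/6.
Integral = F(1) - F(1/2) = -4*log(8/3) - pi/6 + 2*atan(2)/3 + 4*log(23/12).

Antiderivative: F(w) = 2*(-6*log(w**2 + 5/3) + atan(2*w))/3; value = -4*log(8/3) - pi/6 + 2*atan(2)/3 + 4*log(23/12)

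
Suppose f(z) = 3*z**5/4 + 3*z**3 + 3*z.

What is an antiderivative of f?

f matches the chain-rule pattern g'(h)*h' with inner function h(z) = z**2/2 + 1; substituting u = h(z) collapses the integral.
Check: d/dz[z**6/8 + 3*z**4/4 + 3*z**2/2] = 3*z**5/4 + 3*z**3 + 3*z = f(z).

An antiderivative is F(z) = z**6/8 + 3*z**4/4 + 3*z**2/2.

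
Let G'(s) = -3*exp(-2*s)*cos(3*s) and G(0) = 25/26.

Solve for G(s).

G(s) = (13*exp(2*s) - 18*sin(3*s) + 12*cos(3*s))*exp(-2*s)/26

A first test for any G(s): its s-derivative must equal the given G'(s).
A general antiderivative is -9*exp(-2*s)*sin(3*s)/13 + 6*exp(-2*s)*cos(3*s)/13 + C.
The condition gives C = 25/26 - (6/13) = 1/2.
So G(s) = (13*exp(2*s) - 18*sin(3*s) + 12*cos(3*s))*exp(-2*s)/26.
Check: d/ds[(13*exp(2*s) - 18*sin(3*s) + 12*cos(3*s))*exp(-2*s)/26] = -3*exp(-2*s)*cos(3*s) = G'(s).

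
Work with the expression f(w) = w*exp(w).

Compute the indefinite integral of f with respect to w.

f has the shape u'v + uv' for u = w - 1 and v = exp(w) — it is the derivative of the product u*v.
Check: d/dw[w*exp(w) - exp(w)] = w*exp(w) = f(w).

F(w) = w*exp(w) - exp(w) + C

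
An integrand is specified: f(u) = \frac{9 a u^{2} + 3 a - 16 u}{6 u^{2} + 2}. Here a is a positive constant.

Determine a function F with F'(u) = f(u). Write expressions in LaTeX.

An antiderivative F(u) passes only if d/du[F] lands on f(u) exactly.
Check: d/du[\frac{9 a u - 8 \log{\left(2 u^{2} + \frac{2}{3} \right)}}{6}] = \frac{9 a u^{2} + 3 a - 16 u}{6 u^{2} + 2} = f(u).

An antiderivative is F(u) = \frac{9 a u - 8 \log{\left(2 u^{2} + \frac{2}{3} \right)}}{6}.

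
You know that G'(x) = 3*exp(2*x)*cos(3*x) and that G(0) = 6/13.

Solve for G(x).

G(x) = 3*(3*sin(3*x) + 2*cos(3*x))*exp(2*x)/13

The proposed G(x) is checked by its d/dx: the result must match the given G'(x).
A general antiderivative is 9*exp(2*x)*sin(3*x)/13 + 6*exp(2*x)*cos(3*x)/13 + C.
The condition gives C = 6/13 - (6/13) = 0.
So G(x) = 3*(3*sin(3*x) + 2*cos(3*x))*exp(2*x)/13.
Check: d/dx[3*(3*sin(3*x) + 2*cos(3*x))*exp(2*x)/13] = 3*exp(2*x)*cos(3*x) = G'(x).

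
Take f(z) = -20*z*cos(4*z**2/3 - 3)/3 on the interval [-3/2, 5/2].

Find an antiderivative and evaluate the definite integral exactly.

Antiderivative: F(z) = -5*sin(4*z**2/3 - 3)/2; value = -5*sin(16/3)/2

The substitution u = 4*z**2/3 - 3 works: f is exactly (dF/du)*(du/dz) for that inner function.
F(z) = -5*sin(4*z**2/3 - 3)/2 is an antiderivative of f.
Check: d/dz[-5*sin(4*z**2/3 - 3)/2] = -20*z*cos(4*z**2/3 - 3)/3 = f(z).
F(5/2) = -5*sin(16/3)/2; F(-3/2) = 0.
Integral = F(5/2) - F(-3/2) = -5*sin(16/3)/2.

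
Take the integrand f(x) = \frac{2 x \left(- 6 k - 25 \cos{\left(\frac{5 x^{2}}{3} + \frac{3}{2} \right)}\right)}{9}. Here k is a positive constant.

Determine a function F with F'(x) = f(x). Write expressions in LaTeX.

An antiderivative is F(x) = - \frac{2 k x^{2} + 5 \sin{\left(\frac{5 x^{2}}{3} + \frac{3}{2} \right)}}{3}.

Recover f(x) by differentiating a candidate F(x); any mismatch rules it out.
Check: d/dx[- \frac{2 k x^{2} + 5 \sin{\left(\frac{5 x^{2}}{3} + \frac{3}{2} \right)}}{3}] = - \frac{4 k x}{3} - \frac{50 x \cos{\left(\frac{5 x^{2}}{3} + \frac{3}{2} \right)}}{9}, which equals f(x).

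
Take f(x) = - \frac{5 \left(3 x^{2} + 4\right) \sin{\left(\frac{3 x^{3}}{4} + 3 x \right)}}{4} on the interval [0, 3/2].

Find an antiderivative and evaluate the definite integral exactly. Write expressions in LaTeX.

The substitution u = \frac{3 x^{3}}{4} + 3 x works: f is exactly (dF/du)*(du/dx) for that inner function.
F(x) = \frac{5 \cos{\left(\frac{3 x^{3}}{4} + 3 x \right)}}{3} is an antiderivative of f.
Check: d/dx[\frac{5 \cos{\left(\frac{3 x^{3}}{4} + 3 x \right)}}{3}] = - \frac{15 x^{2} \sin{\left(\frac{3 x^{3}}{4} + 3 x \right)}}{4} - 5 \sin{\left(\frac{3 x^{3}}{4} + 3 x \right)}, which equals f(x).
F(3/2) = \frac{5 \cos{\left(\frac{225}{32} \right)}}{3}; F(0) = \frac{5}{3}.
Integral = F(3/2) - F(0) = - \frac{5}{3} + \frac{5 \cos{\left(\frac{225}{32} \right)}}{3}.

Antiderivative: F(x) = \frac{5 \cos{\left(\frac{3 x^{3}}{4} + 3 x \right)}}{3}; value = - \frac{5}{3} + \frac{5 \cos{\left(\frac{225}{32} \right)}}{3}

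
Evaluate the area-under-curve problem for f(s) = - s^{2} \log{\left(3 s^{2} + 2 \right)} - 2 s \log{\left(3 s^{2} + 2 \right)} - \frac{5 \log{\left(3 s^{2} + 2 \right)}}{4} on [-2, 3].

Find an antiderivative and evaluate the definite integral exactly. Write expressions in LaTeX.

The integrand splits into summands that can be handled one at a time.
F(s) = - \frac{s^{3} \log{\left(3 s^{2} + 2 \right)}}{3} + \frac{2 s^{3}}{9} - s^{2} \log{\left(3 s^{2} + 2 \right)} + s^{2} - \frac{5 s \log{\left(3 s^{2} + 2 \right)}}{4} + \frac{37 s}{18} - \frac{2 \log{\left(s^{2} + \frac{2}{3} \right)}}{3} - \frac{37 \sqrt{6} \operatorname{atan}{\left(\frac{\sqrt{6} s}{2} \right)}}{54} is an antiderivative of f.
Check: d/ds[- \frac{s^{3} \log{\left(3 s^{2} + 2 \right)}}{3} + \frac{2 s^{3}}{9} - s^{2} \log{\left(3 s^{2} + 2 \right)} + s^{2} - \frac{5 s \log{\left(3 s^{2} + 2 \right)}}{4} + \frac{37 s}{18} - \frac{2 \log{\left(s^{2} + \frac{2}{3} \right)}}{3} - \frac{37 \sqrt{6} \operatorname{atan}{\left(\frac{\sqrt{6} s}{2} \right)}}{54}] = - s^{2} \log{\left(3 s^{2} + 2 \right)} - 2 s \log{\left(3 s^{2} + 2 \right)} - \frac{5 \log{\left(3 s^{2} + 2 \right)}}{4} = f(s).
F(3) = - \frac{87 \log{\left(29 \right)}}{4} - \frac{37 \sqrt{6} \operatorname{atan}{\left(\frac{3 \sqrt{6}}{2} \right)}}{54} - \frac{2 \log{\left(\frac{29}{3} \right)}}{3} + \frac{127}{6}; F(-2) = - \frac{17}{9} - \frac{2 \log{\left(\frac{14}{3} \right)}}{3} + \frac{37 \sqrt{6} \operatorname{atan}{\left(\sqrt{6} \right)}}{54} + \frac{7 \log{\left(14 \right)}}{6}.
Integral = F(3) - F(-2) = - \frac{87 \log{\left(29 \right)}}{4} - \frac{7 \log{\left(14 \right)}}{6} - \frac{37 \sqrt{6} \operatorname{atan}{\left(\frac{3 \sqrt{6}}{2} \right)}}{54} - \frac{37 \sqrt{6} \operatorname{atan}{\left(\sqrt{6} \right)}}{54} - \frac{2 \log{\left(\frac{29}{3} \right)}}{3} + \frac{2 \log{\left(\frac{14}{3} \right)}}{3} + \frac{415}{18}.

Antiderivative: F(s) = - \frac{s^{3} \log{\left(3 s^{2} + 2 \right)}}{3} + \frac{2 s^{3}}{9} - s^{2} \log{\left(3 s^{2} + 2 \right)} + s^{2} - \frac{5 s \log{\left(3 s^{2} + 2 \right)}}{4} + \frac{37 s}{18} - \frac{2 \log{\left(s^{2} + \frac{2}{3} \right)}}{3} - \frac{37 \sqrt{6} \operatorname{atan}{\left(\frac{\sqrt{6} s}{2} \right)}}{54}; value = - \frac{87 \log{\left(29 \right)}}{4} - \frac{7 \log{\left(14 \right)}}{6} - \frac{37 \sqrt{6} \operatorname{atan}{\left(\frac{3 \sqrt{6}}{2} \right)}}{54} - \frac{37 \sqrt{6} \operatorname{atan}{\left(\sqrt{6} \right)}}{54} - \frac{2 \log{\left(\frac{29}{3} \right)}}{3} + \frac{2 \log{\left(\frac{14}{3} \right)}}{3} + \frac{415}{18}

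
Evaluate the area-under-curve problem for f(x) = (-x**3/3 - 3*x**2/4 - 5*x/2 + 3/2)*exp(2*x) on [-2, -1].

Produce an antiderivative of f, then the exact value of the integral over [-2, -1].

Antiderivative: F(x) = -x**3*exp(2*x)/6 - x**2*exp(2*x)/8 - 9*x*exp(2*x)/8 + 21*exp(2*x)/16; value = -211*exp(-4)/48 + 119*exp(-2)/48

f has the shape u'v + uv' for u = -x**3/6 - x**2/8 - 9*x/8 + 21/16 and v = exp(2*x) — it is the derivative of the product u*v.
F(x) = -x**3*exp(2*x)/6 - x**2*exp(2*x)/8 - 9*x*exp(2*x)/8 + 21*exp(2*x)/16 is an antiderivative of f.
Check: d/dx[-x**3*exp(2*x)/6 - x**2*exp(2*x)/8 - 9*x*exp(2*x)/8 + 21*exp(2*x)/16] = -x**3*exp(2*x)/3 - 3*x**2*exp(2*x)/4 - 5*x*exp(2*x)/2 + 3*exp(2*x)/2, which equals f(x).
F(-1) = 119*exp(-2)/48; F(-2) = 211*exp(-4)/48.
Integral = F(-1) - F(-2) = -211*exp(-4)/48 + 119*exp(-2)/48.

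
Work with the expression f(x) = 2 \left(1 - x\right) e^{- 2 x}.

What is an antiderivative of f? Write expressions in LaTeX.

An antiderivative is F(x) = \frac{\left(2 x - 1\right) e^{- 2 x}}{2}.

f has the shape u'v + uv' for u = x - \frac{1}{2} and v = e^{- 2 x} — it is the derivative of the product u*v.
Check: d/dx[\frac{\left(2 x - 1\right) e^{- 2 x}}{2}] = \left(2 - 2 x\right) e^{- 2 x}, which equals f(x).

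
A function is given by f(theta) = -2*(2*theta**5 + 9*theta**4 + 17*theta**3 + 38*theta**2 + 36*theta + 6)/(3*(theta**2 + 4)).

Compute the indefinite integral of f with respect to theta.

F(theta) = -theta**4/3 - 2*theta**3 - 3*theta**2 - 4*theta/3 + 2*atan(theta/2)/3 + C

Recover f(theta) by differentiating a candidate F(theta); any mismatch rules it out.
Check: d/dtheta[-theta**4/3 - 2*theta**3 - 3*theta**2 - 4*theta/3 + 2*atan(theta/2)/3] = (-4*theta**5 - 18*theta**4 - 34*theta**3 - 76*theta**2 - 72*theta - 12)/(3*theta**2 + 12), which equals f(theta).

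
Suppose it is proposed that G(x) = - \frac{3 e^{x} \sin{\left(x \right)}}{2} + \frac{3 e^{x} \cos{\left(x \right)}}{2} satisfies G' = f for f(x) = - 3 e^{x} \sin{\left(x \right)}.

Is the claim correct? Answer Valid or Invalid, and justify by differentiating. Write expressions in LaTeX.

Valid: G'(x) = f(x).

d/dx[G] = - 3 e^{x} \sin{\left(x \right)}
This equals f(x) exactly, so the claim holds.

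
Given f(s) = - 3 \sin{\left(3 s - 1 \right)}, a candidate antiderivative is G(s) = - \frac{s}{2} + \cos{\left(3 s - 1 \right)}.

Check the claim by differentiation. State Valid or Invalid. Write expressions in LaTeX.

Invalid: d/ds[G] - f = - \frac{1}{2}, which is not 0.

d/ds[G] = - 3 \sin{\left(3 s - 1 \right)} - \frac{1}{2}
d/ds[G] - f(s) = - \frac{1}{2} != 0.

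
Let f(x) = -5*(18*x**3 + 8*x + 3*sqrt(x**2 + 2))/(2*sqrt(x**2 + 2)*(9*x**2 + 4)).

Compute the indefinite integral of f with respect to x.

F(x) = -5*(4*sqrt(x**2 + 2) + atan(3*x/2))/4 + C

Any candidate F(x) must reproduce f(x) exactly when differentiated.
Check: d/dx[-5*(4*sqrt(x**2 + 2) + atan(3*x/2))/4] = (-90*x**3 - 40*x - 15*sqrt(x**2 + 2))/(18*x**2*sqrt(x**2 + 2) + 8*sqrt(x**2 + 2)), which equals f(x).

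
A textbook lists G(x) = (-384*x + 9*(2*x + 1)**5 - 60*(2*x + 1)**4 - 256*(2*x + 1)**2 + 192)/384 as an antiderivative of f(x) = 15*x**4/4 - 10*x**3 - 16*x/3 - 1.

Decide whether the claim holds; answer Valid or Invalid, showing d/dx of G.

d/dx[G] = 15*x**4/4 - 5*x**3/2 - 75*x**2/8 - 263*x/24 - 899/192
d/dx[G] - f(x) = 15*x**3/2 - 75*x**2/8 - 45*x/8 - 707/192 != 0.

Invalid: d/dx[G] - f = 15*x**3/2 - 75*x**2/8 - 45*x/8 - 707/192, which is not 0.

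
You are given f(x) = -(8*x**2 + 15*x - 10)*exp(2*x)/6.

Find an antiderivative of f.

An antiderivative is F(x) = -(16*x**2 + 14*x - 27)*exp(2*x)/24.

f has the shape u'v + uv' for u = -2*x**2/3 - 7*x/12 + 9/8 and v = exp(2*x) — it is the derivative of the product u*v.
Check: d/dx[-(16*x**2 + 14*x - 27)*exp(2*x)/24] = -4*x**2*exp(2*x)/3 - 5*x*exp(2*x)/2 + 5*exp(2*x)/3, which equals f(x).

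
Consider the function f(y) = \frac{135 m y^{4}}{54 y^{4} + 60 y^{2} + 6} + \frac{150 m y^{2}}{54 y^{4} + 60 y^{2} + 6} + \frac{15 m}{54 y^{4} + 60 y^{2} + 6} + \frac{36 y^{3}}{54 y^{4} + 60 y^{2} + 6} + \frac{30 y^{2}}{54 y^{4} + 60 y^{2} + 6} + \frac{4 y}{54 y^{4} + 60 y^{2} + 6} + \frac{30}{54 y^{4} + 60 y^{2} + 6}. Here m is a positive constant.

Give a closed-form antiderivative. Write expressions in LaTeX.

An antiderivative is F(y) = \frac{5 m y}{2} + \frac{\log{\left(y^{2} + 1 \right)}}{3} + \frac{5 \operatorname{atan}{\left(3 y \right)}}{3}.

The integrand splits into summands that can be handled one at a time.
Check: d/dy[\frac{5 m y}{2} + \frac{\log{\left(y^{2} + 1 \right)}}{3} + \frac{5 \operatorname{atan}{\left(3 y \right)}}{3}] = \frac{135 m y^{4} + 150 m y^{2} + 15 m + 36 y^{3} + 30 y^{2} + 4 y + 30}{54 y^{4} + 60 y^{2} + 6}, which equals f(y).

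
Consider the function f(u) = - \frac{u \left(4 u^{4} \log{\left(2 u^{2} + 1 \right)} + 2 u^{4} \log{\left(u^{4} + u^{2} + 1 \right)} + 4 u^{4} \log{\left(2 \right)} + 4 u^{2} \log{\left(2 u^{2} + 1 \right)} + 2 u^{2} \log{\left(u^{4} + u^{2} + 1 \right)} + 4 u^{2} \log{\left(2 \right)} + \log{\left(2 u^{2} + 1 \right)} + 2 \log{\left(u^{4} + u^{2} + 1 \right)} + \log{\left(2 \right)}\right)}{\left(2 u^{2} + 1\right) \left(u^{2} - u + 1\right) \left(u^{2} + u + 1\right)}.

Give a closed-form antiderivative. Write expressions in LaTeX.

Recognize the product-rule pattern: f = v'r + vr' with v = - \frac{\log{\left(4 u^{2} + 2 \right)}}{2}, r = \log{\left(u^{4} + u^{2} + 1 \right)}, so integration by parts undoes it.
Check: d/du[- \frac{\log{\left(4 u^{2} + 2 \right)} \log{\left(u^{4} + u^{2} + 1 \right)}}{2}] = \frac{- 4 u^{5} \log{\left(2 u^{2} + 1 \right)} - 2 u^{5} \log{\left(u^{4} + u^{2} + 1 \right)} - 4 u^{5} \log{\left(2 \right)} - 4 u^{3} \log{\left(2 u^{2} + 1 \right)} - 2 u^{3} \log{\left(u^{4} + u^{2} + 1 \right)} - 4 u^{3} \log{\left(2 \right)} - u \log{\left(2 u^{2} + 1 \right)} - 2 u \log{\left(u^{4} + u^{2} + 1 \right)} - u \log{\left(2 \right)}}{2 u^{6} + 3 u^{4} + 3 u^{2} + 1}, which equals f(u).

An antiderivative is F(u) = - \frac{\log{\left(4 u^{2} + 2 \right)} \log{\left(u^{4} + u^{2} + 1 \right)}}{2}.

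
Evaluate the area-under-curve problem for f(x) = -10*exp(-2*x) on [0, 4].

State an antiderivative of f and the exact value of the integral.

For F(x) to be correct the identity F'(x) - f(x) = 0 must hold.
F(x) = 5*exp(-2*x) is an antiderivative of f.
Check: d/dx[5*exp(-2*x)] = -10*exp(-2*x) = f(x).
F(4) = 5*exp(-8); F(0) = 5.
Integral = F(4) - F(0) = -5 + 5*exp(-8).

Antiderivative: F(x) = 5*exp(-2*x); value = -5 + 5*exp(-8)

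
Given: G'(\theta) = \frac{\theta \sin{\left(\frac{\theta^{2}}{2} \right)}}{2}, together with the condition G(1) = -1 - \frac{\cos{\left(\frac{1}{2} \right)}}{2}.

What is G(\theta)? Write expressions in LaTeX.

G'(\theta) matches the chain-rule pattern g'(h)*h' with inner function h(\theta) = \frac{\theta^{2}}{2}; substituting u = h(\theta) collapses the integral.
A general antiderivative is - \frac{\cos{\left(\frac{\theta^{2}}{2} \right)}}{2} + C.
The condition gives C = -1 - \frac{\cos{\left(\frac{1}{2} \right)}}{2} - (- \frac{\cos{\left(\frac{1}{2} \right)}}{2}) = -1.
So G(\theta) = \frac{- \cos{\left(\frac{\theta^{2}}{2} \right)} - 2}{2}.
Check: d/d\theta[\frac{- \cos{\left(\frac{\theta^{2}}{2} \right)} - 2}{2}] = \frac{\theta \sin{\left(\frac{\theta^{2}}{2} \right)}}{2} = G'(\theta).

G(\theta) = \frac{- \cos{\left(\frac{\theta^{2}}{2} \right)} - 2}{2}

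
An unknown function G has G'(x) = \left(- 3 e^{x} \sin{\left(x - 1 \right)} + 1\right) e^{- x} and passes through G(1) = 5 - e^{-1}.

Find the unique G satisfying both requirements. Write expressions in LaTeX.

Whatever form G(x) takes, its d/dx must return the stated G'(x).
A general antiderivative is 3 \cos{\left(x - 1 \right)} - e^{- x} + C.
The condition gives C = 5 - e^{-1} - (3 - e^{-1}) = 2.
So G(x) = \left(3 e^{x} \cos{\left(x - 1 \right)} + 2 e^{x} - 1\right) e^{- x}.
Check: d/dx[\left(3 e^{x} \cos{\left(x - 1 \right)} + 2 e^{x} - 1\right) e^{- x}] = \left(- 3 e^{x} \sin{\left(x - 1 \right)} + 1\right) e^{- x} = G'(x).

G(x) = \left(3 e^{x} \cos{\left(x - 1 \right)} + 2 e^{x} - 1\right) e^{- x}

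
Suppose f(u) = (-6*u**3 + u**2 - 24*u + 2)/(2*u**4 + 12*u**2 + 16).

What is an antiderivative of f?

A candidate is checked by its d/du: the result must match f(u).
Check: d/du[(-6*log(u**2/2 + 1) + atan(u/2))/4] = (-6*u**3 + u**2 - 24*u + 2)/(2*u**4 + 12*u**2 + 16) = f(u).

An antiderivative is F(u) = (-6*log(u**2/2 + 1) + atan(u/2))/4.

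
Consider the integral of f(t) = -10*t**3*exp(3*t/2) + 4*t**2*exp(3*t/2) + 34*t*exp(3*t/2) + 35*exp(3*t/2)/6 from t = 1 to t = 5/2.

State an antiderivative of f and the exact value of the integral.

f has the shape u'v + uv' for u = -20*t**3/3 + 16*t**2 + 4*t/3 + 3 and v = exp(3*t/2) — it is the derivative of the product u*v.
F(t) = -20*t**3*exp(3*t/2)/3 + 16*t**2*exp(3*t/2) + 4*t*exp(3*t/2)/3 + 3*exp(3*t/2) is an antiderivative of f.
Check: d/dt[-20*t**3*exp(3*t/2)/3 + 16*t**2*exp(3*t/2) + 4*t*exp(3*t/2)/3 + 3*exp(3*t/2)] = -10*t**3*exp(3*t/2) + 4*t**2*exp(3*t/2) + 34*t*exp(3*t/2) + 35*exp(3*t/2)/6 = f(t).
F(5/2) = 13*exp(15/4)/6; F(1) = 41*exp(3/2)/3.
Integral = F(5/2) - F(1) = -41*exp(3/2)/3 + 13*exp(15/4)/6.

Antiderivative: F(t) = -20*t**3*exp(3*t/2)/3 + 16*t**2*exp(3*t/2) + 4*t*exp(3*t/2)/3 + 3*exp(3*t/2); value = -41*exp(3/2)/3 + 13*exp(15/4)/6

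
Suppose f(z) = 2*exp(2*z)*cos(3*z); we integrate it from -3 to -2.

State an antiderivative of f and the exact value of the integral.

Check any antiderivative F(z) by computing F'(z) and comparing it with f(z).
F(z) = 6*exp(2*z)*sin(3*z)/13 + 4*exp(2*z)*cos(3*z)/13 is an antiderivative of f.
Check: d/dz[6*exp(2*z)*sin(3*z)/13 + 4*exp(2*z)*cos(3*z)/13] = 2*exp(2*z)*cos(3*z) = f(z).
F(-2) = -6*exp(-4)*sin(6)/13 + 4*exp(-4)*cos(6)/13; F(-3) = 4*exp(-6)*cos(9)/13 - 6*exp(-6)*sin(9)/13.
Integral = F(-2) - F(-3) = 6*exp(-6)*sin(9)/13 - 4*exp(-6)*cos(9)/13 - 6*exp(-4)*sin(6)/13 + 4*exp(-4)*cos(6)/13.

Antiderivative: F(z) = 6*exp(2*z)*sin(3*z)/13 + 4*exp(2*z)*cos(3*z)/13; value = 6*exp(-6)*sin(9)/13 - 4*exp(-6)*cos(9)/13 - 6*exp(-4)*sin(6)/13 + 4*exp(-4)*cos(6)/13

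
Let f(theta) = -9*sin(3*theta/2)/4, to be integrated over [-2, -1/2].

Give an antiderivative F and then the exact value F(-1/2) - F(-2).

Antiderivative: F(theta) = 3*cos(3*theta/2)/2; value = 3*cos(3/4)/2 - 3*cos(3)/2

A first test for any F(theta): its theta-derivative must equal f(theta) identically.
F(theta) = 3*cos(3*theta/2)/2 is an antiderivative of f.
Check: d/dtheta[3*cos(3*theta/2)/2] = -9*sin(3*theta/2)/4 = f(theta).
F(-1/2) = 3*cos(3/4)/2; F(-2) = 3*cos(3)/2.
Integral = F(-1/2) - F(-2) = 3*cos(3/4)/2 - 3*cos(3)/2.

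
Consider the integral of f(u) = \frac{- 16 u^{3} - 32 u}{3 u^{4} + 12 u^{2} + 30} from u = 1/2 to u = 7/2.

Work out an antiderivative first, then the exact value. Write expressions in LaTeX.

Antiderivative: F(u) = - \frac{4 \log{\left(\frac{u^{4}}{2} + 2 u^{2} + 5 \right)}}{3}; value = - \frac{4 \log{\left(\frac{3345}{32} \right)}}{3} + \frac{4 \log{\left(\frac{177}{32} \right)}}{3}

f matches the chain-rule pattern g'(h)*h' with inner function h(u) = \frac{u^{4}}{2} + 2 u^{2} + 5; substituting w = h(u) collapses the integral.
F(u) = - \frac{4 \log{\left(\frac{u^{4}}{2} + 2 u^{2} + 5 \right)}}{3} is an antiderivative of f.
Check: d/du[- \frac{4 \log{\left(\frac{u^{4}}{2} + 2 u^{2} + 5 \right)}}{3}] = \frac{- 16 u^{3} - 32 u}{3 u^{4} + 12 u^{2} + 30} = f(u).
F(7/2) = - \frac{4 \log{\left(\frac{3345}{32} \right)}}{3}; F(1/2) = - \frac{4 \log{\left(\frac{177}{32} \right)}}{3}.
Integral = F(7/2) - F(1/2) = - \frac{4 \log{\left(\frac{3345}{32} \right)}}{3} + \frac{4 \log{\left(\frac{177}{32} \right)}}{3}.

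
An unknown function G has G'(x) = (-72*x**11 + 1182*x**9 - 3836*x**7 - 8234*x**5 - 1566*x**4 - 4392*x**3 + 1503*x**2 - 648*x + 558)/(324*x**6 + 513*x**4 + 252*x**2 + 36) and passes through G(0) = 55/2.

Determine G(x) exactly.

Differentiate the proposed G(x) back; it has to land on the given G'(x).
A general antiderivative is 4*x/(3*x**2 + 2) + 5*x/(2*(x**2/2 + 1/3)) + (3 - x**2/3)**3 + 3*atan(2*x) + C.
The condition gives C = 55/2 - (27) = 1/2.
So G(x) = -x**6/27 + x**4 - 9*x**2 + 4*x/(3*x**2 + 2) + 5*x/(x**2 + 2/3) + 3*atan(2*x) + 55/2.
Check: d/dx[-x**6/27 + x**4 - 9*x**2 + 4*x/(3*x**2 + 2) + 5*x/(x**2 + 2/3) + 3*atan(2*x) + 55/2] = (-72*x**11 + 1182*x**9 - 3836*x**7 - 8234*x**5 - 1566*x**4 - 4392*x**3 + 1503*x**2 - 648*x + 558)/(324*x**6 + 513*x**4 + 252*x**2 + 36) = G'(x).

G(x) = -x**6/27 + x**4 - 9*x**2 + 4*x/(3*x**2 + 2) + 5*x/(x**2 + 2/3) + 3*atan(2*x) + 55/2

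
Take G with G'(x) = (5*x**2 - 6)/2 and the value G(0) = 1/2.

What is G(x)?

Recover the given G'(x) by differentiating a candidate G(x); any mismatch rules it out.
A general antiderivative is 5*x**3/6 - 3*x + C.
The condition gives C = 1/2 - (0) = 1/2.
So G(x) = (5*x**3 - 18*x + 3)/6.
Check: d/dx[(5*x**3 - 18*x + 3)/6] = 5*x**2/2 - 3, which equals G'(x).

G(x) = (5*x**3 - 18*x + 3)/6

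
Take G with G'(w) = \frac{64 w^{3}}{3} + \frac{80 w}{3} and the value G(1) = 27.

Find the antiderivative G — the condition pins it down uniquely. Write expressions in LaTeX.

The substitution u = 2 w^{2} + \frac{5}{2} works: G'(w) is exactly (dG/du)*(du/dw) for that inner function.
A general antiderivative is \frac{4 \left(2 w^{2} + \frac{5}{2}\right)^{2}}{3} + C.
The condition gives C = 27 - (27) = 0.
So G(w) = \frac{\left(4 w^{2} + 5\right)^{2}}{3}.
Check: d/dw[\frac{\left(4 w^{2} + 5\right)^{2}}{3}] = \frac{64 w^{3}}{3} + \frac{80 w}{3} = G'(w).

G(w) = \frac{\left(4 w^{2} + 5\right)^{2}}{3}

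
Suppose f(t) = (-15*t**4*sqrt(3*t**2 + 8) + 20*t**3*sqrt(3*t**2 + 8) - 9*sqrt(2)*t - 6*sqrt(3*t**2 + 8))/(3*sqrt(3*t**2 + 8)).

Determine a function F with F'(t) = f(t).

For F(t) to be correct the identity F'(t) - f(t) = 0 must hold.
Check: d/dt[(-6*t**5 + 10*t**4 - 12*t - 6*sqrt(2)*sqrt(3*t**2 + 8) + 3)/6] = (-15*t**4*sqrt(3*t**2 + 8) + 20*t**3*sqrt(3*t**2 + 8) - 9*sqrt(2)*t - 6*sqrt(3*t**2 + 8))/(3*sqrt(3*t**2 + 8)) = f(t).

An antiderivative is F(t) = (-6*t**5 + 10*t**4 - 12*t - 6*sqrt(2)*sqrt(3*t**2 + 8) + 3)/6.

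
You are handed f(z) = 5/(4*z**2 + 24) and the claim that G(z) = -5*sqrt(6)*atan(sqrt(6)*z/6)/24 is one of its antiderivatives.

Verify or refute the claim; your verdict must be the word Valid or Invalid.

Invalid: d/dz[G] - f = -5/(2*z**2 + 12), which is not 0.

d/dz[G] = -5/(4*z**2 + 24)
d/dz[G] - f(z) = -5/(2*z**2 + 12) != 0.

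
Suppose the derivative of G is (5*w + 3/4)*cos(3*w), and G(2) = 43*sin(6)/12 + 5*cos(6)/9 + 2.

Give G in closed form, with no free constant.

For G(w) to be correct, d/dw[G] must agree with the stated G'(w) identically.
A general antiderivative is 5*w*sin(3*w)/3 + sin(3*w)/4 + 5*cos(3*w)/9 + C.
The condition gives C = 43*sin(6)/12 + 5*cos(6)/9 + 2 - (43*sin(6)/12 + 5*cos(6)/9) = 2.
So G(w) = 5*w*sin(3*w)/3 + sin(3*w)/4 + 5*cos(3*w)/9 + 2.
Check: d/dw[5*w*sin(3*w)/3 + sin(3*w)/4 + 5*cos(3*w)/9 + 2] = 5*w*cos(3*w) + 3*cos(3*w)/4, which equals G'(w).

G(w) = 5*w*sin(3*w)/3 + sin(3*w)/4 + 5*cos(3*w)/9 + 2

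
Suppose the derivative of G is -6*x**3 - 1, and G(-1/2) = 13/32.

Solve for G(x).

G(x) = x*(-3*x**3 - 2)/2

A candidate passes only if d/dx[G] lands on the given G'(x) exactly.
A general antiderivative is -3*x**4/2 - x + C.
The condition gives C = 13/32 - (13/32) = 0.
So G(x) = x*(-3*x**3 - 2)/2.
Check: d/dx[x*(-3*x**3 - 2)/2] = -6*x**3 - 1 = G'(x).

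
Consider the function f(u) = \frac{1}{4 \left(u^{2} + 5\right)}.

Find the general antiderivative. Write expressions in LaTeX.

F(u) = \frac{\sqrt{5} \operatorname{atan}{\left(\frac{\sqrt{5} u}{5} \right)}}{20} + C

Differentiate the proposed F(u) back; it has to land on f(u) exactly.
Check: d/du[\frac{\sqrt{5} \operatorname{atan}{\left(\frac{\sqrt{5} u}{5} \right)}}{20}] = \frac{1}{4 u^{2} + 20}, which equals f(u).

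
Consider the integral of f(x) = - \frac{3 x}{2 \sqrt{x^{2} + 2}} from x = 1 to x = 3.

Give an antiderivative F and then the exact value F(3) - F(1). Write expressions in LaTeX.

Antiderivative: F(x) = - \frac{3 \sqrt{x^{2} + 2}}{2}; value = - \frac{3 \sqrt{11}}{2} + \frac{3 \sqrt{3}}{2}

The substitution u = x^{2} + 2 works: f is exactly (dF/du)*(du/dx) for that inner function.
F(x) = - \frac{3 \sqrt{x^{2} + 2}}{2} is an antiderivative of f.
Check: d/dx[- \frac{3 \sqrt{x^{2} + 2}}{2}] = - \frac{3 x}{2 \sqrt{x^{2} + 2}} = f(x).
F(3) = - \frac{3 \sqrt{11}}{2}; F(1) = - \frac{3 \sqrt{3}}{2}.
Integral = F(3) - F(1) = - \frac{3 \sqrt{11}}{2} + \frac{3 \sqrt{3}}{2}.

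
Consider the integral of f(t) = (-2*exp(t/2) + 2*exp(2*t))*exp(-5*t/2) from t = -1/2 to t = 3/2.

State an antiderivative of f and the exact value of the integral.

Antiderivative: F(t) = (exp(t/2) - 4*exp(2*t))*exp(-5*t/2); value = -exp(1) - 4*exp(-3/4) + exp(-3) + 4*exp(1/4)

A candidate is checked by its d/dt: the result must match f(t).
F(t) = (exp(t/2) - 4*exp(2*t))*exp(-5*t/2) is an antiderivative of f.
Check: d/dt[(exp(t/2) - 4*exp(2*t))*exp(-5*t/2)] = (-2*exp(t/2) + 2*exp(2*t))*exp(-5*t/2) = f(t).
F(3/2) = -4*exp(-3/4) + exp(-3); F(-1/2) = exp(1) - 4*exp(1/4).
Integral = F(3/2) - F(-1/2) = -exp(1) - 4*exp(-3/4) + exp(-3) + 4*exp(1/4).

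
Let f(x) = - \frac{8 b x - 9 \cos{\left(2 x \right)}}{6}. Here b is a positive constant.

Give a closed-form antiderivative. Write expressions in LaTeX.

A candidate is checked by its d/dx: the result must match f(x).
Check: d/dx[- \frac{8 b x^{2} - 9 \sin{\left(2 x \right)}}{12}] = - \frac{4 b x}{3} + \frac{3 \cos{\left(2 x \right)}}{2}, which equals f(x).

An antiderivative is F(x) = - \frac{8 b x^{2} - 9 \sin{\left(2 x \right)}}{12}.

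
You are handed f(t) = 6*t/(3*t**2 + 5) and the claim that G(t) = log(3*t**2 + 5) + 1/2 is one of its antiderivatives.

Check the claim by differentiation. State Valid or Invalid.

d/dt[G] = 6*t/(3*t**2 + 5)
This equals f(t) exactly, so the claim holds.

Valid: G'(t) = f(t).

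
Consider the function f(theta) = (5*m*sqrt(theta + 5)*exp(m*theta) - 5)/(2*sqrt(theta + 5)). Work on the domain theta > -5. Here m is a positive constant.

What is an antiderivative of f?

An antiderivative is F(theta) = -5*sqrt(theta + 5) + 5*exp(m*theta)/2.

An antiderivative F(theta) passes only if d/dtheta[F] lands on f(theta) exactly.
Check: d/dtheta[-5*sqrt(theta + 5) + 5*exp(m*theta)/2] = (5*m*sqrt(theta + 5)*exp(m*theta) - 5)/(2*sqrt(theta + 5)) = f(theta).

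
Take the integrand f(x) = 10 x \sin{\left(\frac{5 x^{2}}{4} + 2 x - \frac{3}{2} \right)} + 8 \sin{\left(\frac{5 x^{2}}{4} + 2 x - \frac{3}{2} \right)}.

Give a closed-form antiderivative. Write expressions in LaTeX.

An antiderivative is F(x) = - 4 \cos{\left(\frac{5 x^{2}}{4} + 2 x - \frac{3}{2} \right)}.

f matches the chain-rule pattern g'(h)*h' with inner function h(x) = \frac{5 x^{2}}{4} + 2 x - \frac{3}{2}; substituting u = h(x) collapses the integral.
Check: d/dx[- 4 \cos{\left(\frac{5 x^{2}}{4} + 2 x - \frac{3}{2} \right)}] = 10 x \sin{\left(\frac{5 x^{2}}{4} + 2 x - \frac{3}{2} \right)} + 8 \sin{\left(\frac{5 x^{2}}{4} + 2 x - \frac{3}{2} \right)} = f(x).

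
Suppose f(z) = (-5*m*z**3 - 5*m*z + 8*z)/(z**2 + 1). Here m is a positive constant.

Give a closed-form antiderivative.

An antiderivative is F(z) = -(5*m*z**2 - 8*log(3*z**2 + 3))/2.

Check any antiderivative F(z) by computing F'(z) and comparing it with f(z).
Check: d/dz[-(5*m*z**2 - 8*log(3*z**2 + 3))/2] = (-5*m*z**3 - 5*m*z + 8*z)/(z**2 + 1) = f(z).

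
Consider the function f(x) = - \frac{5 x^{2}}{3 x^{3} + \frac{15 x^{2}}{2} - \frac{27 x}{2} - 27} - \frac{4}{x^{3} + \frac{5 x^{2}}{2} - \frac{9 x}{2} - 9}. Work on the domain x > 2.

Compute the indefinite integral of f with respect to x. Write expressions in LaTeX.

F(x) = - \frac{64 \log{\left(x - 2 \right)}}{105} + \frac{31 \log{\left(x + \frac{3}{2} \right)}}{21} - \frac{38 \log{\left(x + 3 \right)}}{15} + C

The denominator factors as 3 \left(x - 2\right) \left(x + 3\right) \left(2 x + 3\right); partial fractions split f into directly integrable pieces: \frac{62}{21 \left(2 x + 3\right)} - \frac{38}{15 \left(x + 3\right)} - \frac{64}{105 \left(x - 2\right)}.
Check: d/dx[- \frac{64 \log{\left(x - 2 \right)}}{105} + \frac{31 \log{\left(x + \frac{3}{2} \right)}}{21} - \frac{38 \log{\left(x + 3 \right)}}{15}] = \frac{- 10 x^{2} - 24}{6 x^{3} + 15 x^{2} - 27 x - 54}, which equals f(x).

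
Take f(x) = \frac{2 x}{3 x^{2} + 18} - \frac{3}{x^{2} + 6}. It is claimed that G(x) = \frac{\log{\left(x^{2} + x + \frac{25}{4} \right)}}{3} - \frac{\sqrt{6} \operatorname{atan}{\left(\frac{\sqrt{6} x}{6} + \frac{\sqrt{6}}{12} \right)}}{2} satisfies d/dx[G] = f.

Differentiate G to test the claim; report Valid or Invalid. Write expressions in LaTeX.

d/dx[G] = \frac{8 x - 32}{12 x^{2} + 12 x + 75}
d/dx[G] - f(x) = \frac{- 4 x^{2} + 34 x + 33}{12 x^{4} + 12 x^{3} + 147 x^{2} + 72 x + 450} != 0.

Invalid: d/dx[G] - f = \frac{- 4 x^{2} + 34 x + 33}{12 x^{4} + 12 x^{3} + 147 x^{2} + 72 x + 450}, which is not 0.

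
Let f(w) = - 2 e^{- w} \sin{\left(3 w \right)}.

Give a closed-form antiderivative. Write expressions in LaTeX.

Differentiate the proposed F(w) back; it has to land on f(w) exactly.
Check: d/dw[\frac{e^{- w} \sin{\left(3 w \right)}}{5} + \frac{3 e^{- w} \cos{\left(3 w \right)}}{5}] = - 2 e^{- w} \sin{\left(3 w \right)} = f(w).

An antiderivative is F(w) = \frac{e^{- w} \sin{\left(3 w \right)}}{5} + \frac{3 e^{- w} \cos{\left(3 w \right)}}{5}.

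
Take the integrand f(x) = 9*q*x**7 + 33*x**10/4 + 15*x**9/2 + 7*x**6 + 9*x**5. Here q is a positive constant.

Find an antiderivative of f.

f has the shape u'v + uv' for u = 3*x**6/2 and v = 3*q*x**2/4 + x**5/2 + x**4/2 + 2*x/3 + 1 — it is the derivative of the product u*v.
Check: d/dx[9*q*x**8/8 + 3*x**11/4 + 3*x**10/4 + x**7 + 3*x**6/2] = 9*q*x**7 + 33*x**10/4 + 15*x**9/2 + 7*x**6 + 9*x**5 = f(x).

An antiderivative is F(x) = 9*q*x**8/8 + 3*x**11/4 + 3*x**10/4 + x**7 + 3*x**6/2.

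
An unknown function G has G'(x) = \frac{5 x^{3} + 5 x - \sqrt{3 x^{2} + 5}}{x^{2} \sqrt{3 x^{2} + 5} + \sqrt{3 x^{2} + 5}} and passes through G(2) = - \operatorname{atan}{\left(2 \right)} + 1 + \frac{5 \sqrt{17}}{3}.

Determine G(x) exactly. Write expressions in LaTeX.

G(x) = \frac{5 \sqrt{3 x^{2} + 5} - 3 \operatorname{atan}{\left(x \right)} + 3}{3}

A candidate passes only if d/dx[G] lands on the given G'(x) exactly.
A general antiderivative is \frac{5 \sqrt{3 x^{2} + 5}}{3} - \operatorname{atan}{\left(x \right)} + C.
The condition gives C = - \operatorname{atan}{\left(2 \right)} + 1 + \frac{5 \sqrt{17}}{3} - (- \operatorname{atan}{\left(2 \right)} + \frac{5 \sqrt{17}}{3}) = 1.
So G(x) = \frac{5 \sqrt{3 x^{2} + 5} - 3 \operatorname{atan}{\left(x \right)} + 3}{3}.
Check: d/dx[\frac{5 \sqrt{3 x^{2} + 5} - 3 \operatorname{atan}{\left(x \right)} + 3}{3}] = \frac{5 x^{3} + 5 x - \sqrt{3 x^{2} + 5}}{x^{2} \sqrt{3 x^{2} + 5} + \sqrt{3 x^{2} + 5}} = G'(x).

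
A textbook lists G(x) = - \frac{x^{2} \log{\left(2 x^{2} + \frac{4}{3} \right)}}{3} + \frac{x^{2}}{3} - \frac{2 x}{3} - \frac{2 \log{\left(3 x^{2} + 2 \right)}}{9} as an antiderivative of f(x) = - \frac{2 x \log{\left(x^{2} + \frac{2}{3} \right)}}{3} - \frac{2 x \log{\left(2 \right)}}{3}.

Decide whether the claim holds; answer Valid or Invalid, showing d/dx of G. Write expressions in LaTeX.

Invalid: d/dx[G] - f = - \frac{2}{3}, which is not 0.

d/dx[G] = - \frac{2 x \log{\left(x^{2} + \frac{2}{3} \right)}}{3} - \frac{2 x \log{\left(2 \right)}}{3} - \frac{2}{3}
d/dx[G] - f(x) = - \frac{2}{3} != 0.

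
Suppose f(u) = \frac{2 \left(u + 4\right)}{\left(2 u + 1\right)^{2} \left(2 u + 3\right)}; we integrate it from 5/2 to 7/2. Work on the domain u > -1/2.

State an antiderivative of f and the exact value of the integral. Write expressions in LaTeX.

Antiderivative: F(u) = - \frac{5 \log{\left(u + \frac{1}{2} \right)}}{8} + \frac{5 \log{\left(u + \frac{3}{2} \right)}}{8} - \frac{7}{8 u + 4}; value = - \frac{5 \log{\left(4 \right)}}{4} + \frac{7}{96} + \frac{5 \log{\left(3 \right)}}{8} + \frac{5 \log{\left(5 \right)}}{8}

The denominator factors as \left(2 u + 1\right)^{2} \left(2 u + 3\right); partial fractions split f into directly integrable pieces: \frac{5}{4 \left(2 u + 3\right)} - \frac{5}{4 \left(2 u + 1\right)} + \frac{7}{2 \left(2 u + 1\right)^{2}}.
F(u) = - \frac{5 \log{\left(u + \frac{1}{2} \right)}}{8} + \frac{5 \log{\left(u + \frac{3}{2} \right)}}{8} - \frac{7}{8 u + 4} is an antiderivative of f.
Check: d/du[- \frac{5 \log{\left(u + \frac{1}{2} \right)}}{8} + \frac{5 \log{\left(u + \frac{3}{2} \right)}}{8} - \frac{7}{8 u + 4}] = \frac{2 u + 8}{8 u^{3} + 20 u^{2} + 14 u + 3}, which equals f(u).
F(7/2) = - \frac{5 \log{\left(4 \right)}}{8} - \frac{7}{32} + \frac{5 \log{\left(5 \right)}}{8}; F(5/2) = - \frac{5 \log{\left(3 \right)}}{8} - \frac{7}{24} + \frac{5 \log{\left(4 \right)}}{8}.
Integral = F(7/2) - F(5/2) = - \frac{5 \log{\left(4 \right)}}{4} + \frac{7}{96} + \frac{5 \log{\left(3 \right)}}{8} + \frac{5 \log{\left(5 \right)}}{8}.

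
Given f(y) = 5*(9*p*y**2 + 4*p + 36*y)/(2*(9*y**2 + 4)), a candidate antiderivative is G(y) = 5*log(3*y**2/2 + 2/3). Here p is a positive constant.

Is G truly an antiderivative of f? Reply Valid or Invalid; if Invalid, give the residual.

d/dy[G] = 90*y/(9*y**2 + 4)
d/dy[G] - f(y) = -5*p/2 != 0.

Invalid: d/dy[G] - f = -5*p/2, which is not 0.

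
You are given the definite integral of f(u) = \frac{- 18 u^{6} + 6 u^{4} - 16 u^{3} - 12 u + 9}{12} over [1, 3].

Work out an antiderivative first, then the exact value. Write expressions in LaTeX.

Antiderivative: F(u) = - \frac{3 u^{7}}{14} + \frac{u^{5}}{10} - \frac{u^{4}}{3} - \frac{u^{2}}{2} + \frac{3 u}{4}; value = - \frac{99413}{210}

Check any antiderivative F(u) by computing F'(u) and comparing it with f(u).
F(u) = - \frac{3 u^{7}}{14} + \frac{u^{5}}{10} - \frac{u^{4}}{3} - \frac{u^{2}}{2} + \frac{3 u}{4} is an antiderivative of f.
Check: d/du[- \frac{3 u^{7}}{14} + \frac{u^{5}}{10} - \frac{u^{4}}{3} - \frac{u^{2}}{2} + \frac{3 u}{4}] = - \frac{3 u^{6}}{2} + \frac{u^{4}}{2} - \frac{4 u^{3}}{3} - u + \frac{3}{4}, which equals f(u).
F(3) = - \frac{66303}{140}; F(1) = - \frac{83}{420}.
Integral = F(3) - F(1) = - \frac{99413}{210}.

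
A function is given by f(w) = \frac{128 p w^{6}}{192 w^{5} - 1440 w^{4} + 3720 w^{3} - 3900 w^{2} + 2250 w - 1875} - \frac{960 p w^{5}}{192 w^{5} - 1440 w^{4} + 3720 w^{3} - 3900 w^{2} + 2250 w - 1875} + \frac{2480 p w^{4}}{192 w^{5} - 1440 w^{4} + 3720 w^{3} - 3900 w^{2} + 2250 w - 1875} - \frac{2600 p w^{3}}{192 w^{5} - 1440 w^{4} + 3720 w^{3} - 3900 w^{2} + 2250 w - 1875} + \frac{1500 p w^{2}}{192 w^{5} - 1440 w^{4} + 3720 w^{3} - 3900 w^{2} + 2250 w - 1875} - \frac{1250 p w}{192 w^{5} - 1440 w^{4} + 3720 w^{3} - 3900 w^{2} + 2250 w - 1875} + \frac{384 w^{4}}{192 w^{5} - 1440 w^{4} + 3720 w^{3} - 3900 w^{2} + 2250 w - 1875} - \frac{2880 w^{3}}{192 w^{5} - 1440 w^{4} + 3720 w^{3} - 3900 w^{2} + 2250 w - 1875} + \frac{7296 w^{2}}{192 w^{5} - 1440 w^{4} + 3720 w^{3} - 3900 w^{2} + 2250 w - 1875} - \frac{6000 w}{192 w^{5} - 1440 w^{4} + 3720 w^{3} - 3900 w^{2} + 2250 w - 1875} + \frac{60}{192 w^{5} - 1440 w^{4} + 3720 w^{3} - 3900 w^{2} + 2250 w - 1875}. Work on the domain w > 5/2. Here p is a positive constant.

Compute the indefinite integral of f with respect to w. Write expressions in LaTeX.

Integrate term by term and add the pieces.
Check: d/dw[\frac{4 p w^{4} - 20 p w^{3} + 25 p w^{2} + 12 w^{2} \log{\left(4 w^{2} + \frac{5}{2} \right)} - 60 w \log{\left(4 w^{2} + \frac{5}{2} \right)} + 75 \log{\left(4 w^{2} + \frac{5}{2} \right)} - 3}{12 w^{2} - 60 w + 75}] = \frac{128 p w^{6} - 960 p w^{5} + 2480 p w^{4} - 2600 p w^{3} + 1500 p w^{2} - 1250 p w + 384 w^{4} - 2880 w^{3} + 7296 w^{2} - 6000 w + 60}{192 w^{5} - 1440 w^{4} + 3720 w^{3} - 3900 w^{2} + 2250 w - 1875}, which equals f(w).

F(w) = \frac{4 p w^{4} - 20 p w^{3} + 25 p w^{2} + 12 w^{2} \log{\left(4 w^{2} + \frac{5}{2} \right)} - 60 w \log{\left(4 w^{2} + \frac{5}{2} \right)} + 75 \log{\left(4 w^{2} + \frac{5}{2} \right)} - 3}{12 w^{2} - 60 w + 75} + C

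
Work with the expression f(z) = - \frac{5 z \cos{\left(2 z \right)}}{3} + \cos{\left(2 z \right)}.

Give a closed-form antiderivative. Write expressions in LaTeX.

An antiderivative is F(z) = \frac{- 10 z \sin{\left(2 z \right)} + 6 \sin{\left(2 z \right)} - 5 \cos{\left(2 z \right)}}{12}.

Integrate term by term and add the pieces.
Check: d/dz[\frac{- 10 z \sin{\left(2 z \right)} + 6 \sin{\left(2 z \right)} - 5 \cos{\left(2 z \right)}}{12}] = - \frac{5 z \cos{\left(2 z \right)}}{3} + \cos{\left(2 z \right)} = f(z).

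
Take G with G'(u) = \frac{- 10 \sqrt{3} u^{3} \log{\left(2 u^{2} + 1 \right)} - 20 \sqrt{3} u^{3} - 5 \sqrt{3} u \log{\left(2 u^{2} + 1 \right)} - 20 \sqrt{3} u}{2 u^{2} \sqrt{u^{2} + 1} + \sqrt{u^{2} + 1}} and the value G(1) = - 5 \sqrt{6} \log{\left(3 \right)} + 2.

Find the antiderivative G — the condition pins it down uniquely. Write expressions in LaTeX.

Recognize the product-rule pattern: G'(u) = v'r + vr' with v = - 5 \sqrt{3 u^{2} + 3}, r = \log{\left(2 u^{2} + 1 \right)}, so integration by parts undoes it.
A general antiderivative is - 5 \sqrt{3 u^{2} + 3} \log{\left(2 u^{2} + 1 \right)} + C.
The condition gives C = - 5 \sqrt{6} \log{\left(3 \right)} + 2 - (- 5 \sqrt{6} \log{\left(3 \right)}) = 2.
So G(u) = - 5 \sqrt{3 u^{2} + 3} \log{\left(2 u^{2} + 1 \right)} + 2.
Check: d/du[- 5 \sqrt{3 u^{2} + 3} \log{\left(2 u^{2} + 1 \right)} + 2] = \frac{- 10 \sqrt{3} u^{3} \log{\left(2 u^{2} + 1 \right)} - 20 \sqrt{3} u^{3} - 5 \sqrt{3} u \log{\left(2 u^{2} + 1 \right)} - 20 \sqrt{3} u}{2 u^{2} \sqrt{u^{2} + 1} + \sqrt{u^{2} + 1}} = G'(u).

G(u) = - 5 \sqrt{3 u^{2} + 3} \log{\left(2 u^{2} + 1 \right)} + 2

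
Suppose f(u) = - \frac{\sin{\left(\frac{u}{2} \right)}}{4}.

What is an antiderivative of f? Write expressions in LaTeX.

An antiderivative is F(u) = \frac{\cos{\left(\frac{u}{2} \right)}}{2}.

Check any antiderivative F(u) by computing F'(u) and comparing it with f(u).
Check: d/du[\frac{\cos{\left(\frac{u}{2} \right)}}{2}] = - \frac{\sin{\left(\frac{u}{2} \right)}}{4} = f(u).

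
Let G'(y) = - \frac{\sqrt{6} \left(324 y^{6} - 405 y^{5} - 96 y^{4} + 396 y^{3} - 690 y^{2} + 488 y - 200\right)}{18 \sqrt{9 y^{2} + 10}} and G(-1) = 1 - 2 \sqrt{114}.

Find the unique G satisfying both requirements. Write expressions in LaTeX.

G(y) = \frac{\sqrt{6} \sqrt{9 y^{2} + 10} \left(2 y^{2} - 3 y - 1\right) \left(- 3 y^{3} + 4 y - 8\right) + 18}{18}

Differentiate the proposed G(y) back; it has to land on the given G'(y).
A general antiderivative is \frac{4 \sqrt{\frac{3 y^{2}}{2} + \frac{5}{3}} \left(2 y^{2} - 3 y - 1\right) \left(- \frac{3 y^{3}}{4} + y - 2\right)}{3} + C.
The condition gives C = 1 - 2 \sqrt{114} - (- 2 \sqrt{114}) = 1.
So G(y) = \frac{\sqrt{6} \sqrt{9 y^{2} + 10} \left(2 y^{2} - 3 y - 1\right) \left(- 3 y^{3} + 4 y - 8\right) + 18}{18}.
Check: d/dy[\frac{\sqrt{6} \sqrt{9 y^{2} + 10} \left(2 y^{2} - 3 y - 1\right) \left(- 3 y^{3} + 4 y - 8\right) + 18}{18}] = \frac{- 324 \sqrt{6} y^{6} + 405 \sqrt{6} y^{5} + 96 \sqrt{6} y^{4} - 396 \sqrt{6} y^{3} + 690 \sqrt{6} y^{2} - 488 \sqrt{6} y + 200 \sqrt{6}}{18 \sqrt{9 y^{2} + 10}}, which equals G'(y).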